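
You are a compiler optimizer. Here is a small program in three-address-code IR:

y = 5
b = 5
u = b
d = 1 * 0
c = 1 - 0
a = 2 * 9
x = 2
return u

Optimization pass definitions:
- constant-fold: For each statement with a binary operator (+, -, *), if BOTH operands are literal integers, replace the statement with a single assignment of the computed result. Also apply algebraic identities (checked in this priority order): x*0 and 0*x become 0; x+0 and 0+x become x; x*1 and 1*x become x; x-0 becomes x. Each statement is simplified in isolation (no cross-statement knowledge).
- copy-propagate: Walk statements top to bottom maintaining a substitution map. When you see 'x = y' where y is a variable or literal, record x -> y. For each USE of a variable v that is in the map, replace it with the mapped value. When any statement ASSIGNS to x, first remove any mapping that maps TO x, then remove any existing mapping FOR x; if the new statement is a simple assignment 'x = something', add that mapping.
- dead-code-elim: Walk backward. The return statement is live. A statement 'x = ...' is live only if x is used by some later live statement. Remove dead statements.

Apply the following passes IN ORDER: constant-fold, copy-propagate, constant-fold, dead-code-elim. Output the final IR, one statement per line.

Initial IR:
  y = 5
  b = 5
  u = b
  d = 1 * 0
  c = 1 - 0
  a = 2 * 9
  x = 2
  return u
After constant-fold (8 stmts):
  y = 5
  b = 5
  u = b
  d = 0
  c = 1
  a = 18
  x = 2
  return u
After copy-propagate (8 stmts):
  y = 5
  b = 5
  u = 5
  d = 0
  c = 1
  a = 18
  x = 2
  return 5
After constant-fold (8 stmts):
  y = 5
  b = 5
  u = 5
  d = 0
  c = 1
  a = 18
  x = 2
  return 5
After dead-code-elim (1 stmts):
  return 5

Answer: return 5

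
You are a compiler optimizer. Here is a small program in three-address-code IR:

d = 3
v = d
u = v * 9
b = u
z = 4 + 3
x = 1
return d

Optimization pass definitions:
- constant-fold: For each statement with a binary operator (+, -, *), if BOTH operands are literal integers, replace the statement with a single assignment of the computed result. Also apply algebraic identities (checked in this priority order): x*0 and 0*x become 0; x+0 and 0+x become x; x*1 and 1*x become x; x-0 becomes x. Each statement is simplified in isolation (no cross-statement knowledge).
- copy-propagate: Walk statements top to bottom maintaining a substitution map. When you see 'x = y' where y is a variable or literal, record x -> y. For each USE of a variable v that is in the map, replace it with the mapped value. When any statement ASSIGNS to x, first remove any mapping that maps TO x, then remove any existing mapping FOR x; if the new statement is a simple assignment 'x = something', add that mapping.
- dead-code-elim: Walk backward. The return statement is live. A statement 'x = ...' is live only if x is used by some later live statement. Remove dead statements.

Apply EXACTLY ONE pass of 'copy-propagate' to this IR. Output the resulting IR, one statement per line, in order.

Answer: d = 3
v = 3
u = 3 * 9
b = u
z = 4 + 3
x = 1
return 3

Derivation:
Applying copy-propagate statement-by-statement:
  [1] d = 3  (unchanged)
  [2] v = d  -> v = 3
  [3] u = v * 9  -> u = 3 * 9
  [4] b = u  (unchanged)
  [5] z = 4 + 3  (unchanged)
  [6] x = 1  (unchanged)
  [7] return d  -> return 3
Result (7 stmts):
  d = 3
  v = 3
  u = 3 * 9
  b = u
  z = 4 + 3
  x = 1
  return 3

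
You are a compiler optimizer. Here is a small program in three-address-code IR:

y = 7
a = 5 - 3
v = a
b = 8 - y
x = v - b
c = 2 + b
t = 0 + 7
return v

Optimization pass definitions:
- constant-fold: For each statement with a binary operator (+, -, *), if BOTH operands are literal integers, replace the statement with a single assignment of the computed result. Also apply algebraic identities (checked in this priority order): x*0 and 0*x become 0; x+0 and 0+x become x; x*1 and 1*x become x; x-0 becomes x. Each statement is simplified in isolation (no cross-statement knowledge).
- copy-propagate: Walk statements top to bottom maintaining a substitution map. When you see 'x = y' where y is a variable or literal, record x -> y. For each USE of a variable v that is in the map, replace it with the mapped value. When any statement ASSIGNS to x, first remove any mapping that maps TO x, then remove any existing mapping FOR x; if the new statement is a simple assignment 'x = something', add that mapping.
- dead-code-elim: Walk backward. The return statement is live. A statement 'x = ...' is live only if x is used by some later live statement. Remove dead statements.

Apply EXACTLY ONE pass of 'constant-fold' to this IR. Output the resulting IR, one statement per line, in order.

Answer: y = 7
a = 2
v = a
b = 8 - y
x = v - b
c = 2 + b
t = 7
return v

Derivation:
Applying constant-fold statement-by-statement:
  [1] y = 7  (unchanged)
  [2] a = 5 - 3  -> a = 2
  [3] v = a  (unchanged)
  [4] b = 8 - y  (unchanged)
  [5] x = v - b  (unchanged)
  [6] c = 2 + b  (unchanged)
  [7] t = 0 + 7  -> t = 7
  [8] return v  (unchanged)
Result (8 stmts):
  y = 7
  a = 2
  v = a
  b = 8 - y
  x = v - b
  c = 2 + b
  t = 7
  return v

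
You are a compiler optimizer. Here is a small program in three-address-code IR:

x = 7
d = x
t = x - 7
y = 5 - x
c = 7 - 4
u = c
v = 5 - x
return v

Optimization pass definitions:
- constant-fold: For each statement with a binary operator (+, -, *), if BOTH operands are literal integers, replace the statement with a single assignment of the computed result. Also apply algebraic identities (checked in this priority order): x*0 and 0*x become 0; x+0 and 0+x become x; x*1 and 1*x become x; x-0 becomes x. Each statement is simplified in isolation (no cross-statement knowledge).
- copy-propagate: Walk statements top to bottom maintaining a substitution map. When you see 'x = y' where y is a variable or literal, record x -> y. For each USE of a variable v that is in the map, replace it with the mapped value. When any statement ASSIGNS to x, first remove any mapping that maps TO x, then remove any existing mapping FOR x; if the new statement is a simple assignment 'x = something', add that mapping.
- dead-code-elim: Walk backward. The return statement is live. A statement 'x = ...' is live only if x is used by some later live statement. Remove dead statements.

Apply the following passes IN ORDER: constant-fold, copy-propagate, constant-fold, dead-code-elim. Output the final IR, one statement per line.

Initial IR:
  x = 7
  d = x
  t = x - 7
  y = 5 - x
  c = 7 - 4
  u = c
  v = 5 - x
  return v
After constant-fold (8 stmts):
  x = 7
  d = x
  t = x - 7
  y = 5 - x
  c = 3
  u = c
  v = 5 - x
  return v
After copy-propagate (8 stmts):
  x = 7
  d = 7
  t = 7 - 7
  y = 5 - 7
  c = 3
  u = 3
  v = 5 - 7
  return v
After constant-fold (8 stmts):
  x = 7
  d = 7
  t = 0
  y = -2
  c = 3
  u = 3
  v = -2
  return v
After dead-code-elim (2 stmts):
  v = -2
  return v

Answer: v = -2
return v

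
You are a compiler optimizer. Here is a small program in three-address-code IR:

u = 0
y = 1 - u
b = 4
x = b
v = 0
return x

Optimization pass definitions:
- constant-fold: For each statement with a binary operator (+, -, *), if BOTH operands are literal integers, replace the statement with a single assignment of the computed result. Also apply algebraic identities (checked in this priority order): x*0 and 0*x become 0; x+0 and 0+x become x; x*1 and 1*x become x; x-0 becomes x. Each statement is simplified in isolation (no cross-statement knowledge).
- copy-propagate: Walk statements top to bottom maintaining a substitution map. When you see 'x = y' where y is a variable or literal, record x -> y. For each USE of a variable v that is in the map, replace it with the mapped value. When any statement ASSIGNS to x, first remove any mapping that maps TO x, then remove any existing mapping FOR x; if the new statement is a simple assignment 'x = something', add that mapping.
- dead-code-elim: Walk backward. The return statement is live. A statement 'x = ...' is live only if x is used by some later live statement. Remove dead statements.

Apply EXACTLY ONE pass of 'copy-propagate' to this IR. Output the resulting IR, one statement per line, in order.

Answer: u = 0
y = 1 - 0
b = 4
x = 4
v = 0
return 4

Derivation:
Applying copy-propagate statement-by-statement:
  [1] u = 0  (unchanged)
  [2] y = 1 - u  -> y = 1 - 0
  [3] b = 4  (unchanged)
  [4] x = b  -> x = 4
  [5] v = 0  (unchanged)
  [6] return x  -> return 4
Result (6 stmts):
  u = 0
  y = 1 - 0
  b = 4
  x = 4
  v = 0
  return 4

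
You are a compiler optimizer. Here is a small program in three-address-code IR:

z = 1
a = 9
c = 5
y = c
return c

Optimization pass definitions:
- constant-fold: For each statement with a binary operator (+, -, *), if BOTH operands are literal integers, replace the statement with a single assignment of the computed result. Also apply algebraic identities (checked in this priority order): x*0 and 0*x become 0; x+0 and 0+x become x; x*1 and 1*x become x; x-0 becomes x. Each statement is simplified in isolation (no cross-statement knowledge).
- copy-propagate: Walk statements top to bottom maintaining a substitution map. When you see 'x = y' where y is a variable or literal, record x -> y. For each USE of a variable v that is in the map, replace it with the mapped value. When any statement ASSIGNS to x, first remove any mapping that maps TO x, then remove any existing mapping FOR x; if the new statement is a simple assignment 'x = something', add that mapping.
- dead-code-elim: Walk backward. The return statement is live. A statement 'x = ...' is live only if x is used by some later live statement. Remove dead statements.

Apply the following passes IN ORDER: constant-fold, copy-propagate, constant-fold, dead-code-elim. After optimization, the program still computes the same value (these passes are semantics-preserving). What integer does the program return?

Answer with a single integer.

Initial IR:
  z = 1
  a = 9
  c = 5
  y = c
  return c
After constant-fold (5 stmts):
  z = 1
  a = 9
  c = 5
  y = c
  return c
After copy-propagate (5 stmts):
  z = 1
  a = 9
  c = 5
  y = 5
  return 5
After constant-fold (5 stmts):
  z = 1
  a = 9
  c = 5
  y = 5
  return 5
After dead-code-elim (1 stmts):
  return 5
Evaluate:
  z = 1  =>  z = 1
  a = 9  =>  a = 9
  c = 5  =>  c = 5
  y = c  =>  y = 5
  return c = 5

Answer: 5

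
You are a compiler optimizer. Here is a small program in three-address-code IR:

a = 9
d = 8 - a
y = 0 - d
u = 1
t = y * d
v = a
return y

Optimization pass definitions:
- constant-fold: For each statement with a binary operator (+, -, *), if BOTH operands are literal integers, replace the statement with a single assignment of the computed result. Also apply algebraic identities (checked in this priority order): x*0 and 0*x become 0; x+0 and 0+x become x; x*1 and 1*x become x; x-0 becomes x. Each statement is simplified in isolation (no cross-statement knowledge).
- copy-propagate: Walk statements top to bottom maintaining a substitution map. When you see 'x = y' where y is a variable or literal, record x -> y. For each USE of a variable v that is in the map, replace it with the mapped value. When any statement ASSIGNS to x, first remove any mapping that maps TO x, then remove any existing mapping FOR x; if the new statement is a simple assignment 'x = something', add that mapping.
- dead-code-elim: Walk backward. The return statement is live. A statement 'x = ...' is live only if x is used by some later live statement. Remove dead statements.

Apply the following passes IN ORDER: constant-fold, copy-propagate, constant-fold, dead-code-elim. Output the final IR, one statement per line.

Answer: d = -1
y = 0 - d
return y

Derivation:
Initial IR:
  a = 9
  d = 8 - a
  y = 0 - d
  u = 1
  t = y * d
  v = a
  return y
After constant-fold (7 stmts):
  a = 9
  d = 8 - a
  y = 0 - d
  u = 1
  t = y * d
  v = a
  return y
After copy-propagate (7 stmts):
  a = 9
  d = 8 - 9
  y = 0 - d
  u = 1
  t = y * d
  v = 9
  return y
After constant-fold (7 stmts):
  a = 9
  d = -1
  y = 0 - d
  u = 1
  t = y * d
  v = 9
  return y
After dead-code-elim (3 stmts):
  d = -1
  y = 0 - d
  return y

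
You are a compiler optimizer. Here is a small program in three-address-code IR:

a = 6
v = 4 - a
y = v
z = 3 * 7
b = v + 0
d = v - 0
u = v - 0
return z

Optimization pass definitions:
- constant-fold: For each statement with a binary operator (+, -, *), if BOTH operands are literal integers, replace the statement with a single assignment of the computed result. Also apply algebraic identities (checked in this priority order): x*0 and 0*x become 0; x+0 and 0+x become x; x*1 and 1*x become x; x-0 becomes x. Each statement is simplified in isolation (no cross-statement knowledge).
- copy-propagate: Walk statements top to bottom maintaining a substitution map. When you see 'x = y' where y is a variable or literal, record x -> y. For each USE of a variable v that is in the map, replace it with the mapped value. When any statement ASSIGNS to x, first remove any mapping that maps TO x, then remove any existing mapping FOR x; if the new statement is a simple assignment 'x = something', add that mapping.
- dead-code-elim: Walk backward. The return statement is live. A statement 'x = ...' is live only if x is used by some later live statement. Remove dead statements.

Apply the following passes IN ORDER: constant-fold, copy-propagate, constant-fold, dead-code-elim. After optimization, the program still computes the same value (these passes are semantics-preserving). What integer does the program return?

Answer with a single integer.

Initial IR:
  a = 6
  v = 4 - a
  y = v
  z = 3 * 7
  b = v + 0
  d = v - 0
  u = v - 0
  return z
After constant-fold (8 stmts):
  a = 6
  v = 4 - a
  y = v
  z = 21
  b = v
  d = v
  u = v
  return z
After copy-propagate (8 stmts):
  a = 6
  v = 4 - 6
  y = v
  z = 21
  b = v
  d = v
  u = v
  return 21
After constant-fold (8 stmts):
  a = 6
  v = -2
  y = v
  z = 21
  b = v
  d = v
  u = v
  return 21
After dead-code-elim (1 stmts):
  return 21
Evaluate:
  a = 6  =>  a = 6
  v = 4 - a  =>  v = -2
  y = v  =>  y = -2
  z = 3 * 7  =>  z = 21
  b = v + 0  =>  b = -2
  d = v - 0  =>  d = -2
  u = v - 0  =>  u = -2
  return z = 21

Answer: 21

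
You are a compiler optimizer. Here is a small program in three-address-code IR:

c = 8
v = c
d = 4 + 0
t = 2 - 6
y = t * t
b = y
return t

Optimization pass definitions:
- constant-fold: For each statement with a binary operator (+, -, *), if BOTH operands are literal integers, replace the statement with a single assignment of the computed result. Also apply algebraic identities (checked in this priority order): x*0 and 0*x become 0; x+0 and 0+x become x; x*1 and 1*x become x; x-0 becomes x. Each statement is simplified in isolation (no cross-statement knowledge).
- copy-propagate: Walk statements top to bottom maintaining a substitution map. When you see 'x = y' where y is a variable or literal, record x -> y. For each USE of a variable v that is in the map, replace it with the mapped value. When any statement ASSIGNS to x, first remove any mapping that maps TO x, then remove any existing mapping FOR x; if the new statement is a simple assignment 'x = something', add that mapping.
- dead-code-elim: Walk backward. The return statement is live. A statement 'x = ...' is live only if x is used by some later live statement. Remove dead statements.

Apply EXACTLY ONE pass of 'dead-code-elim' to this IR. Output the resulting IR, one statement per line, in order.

Applying dead-code-elim statement-by-statement:
  [7] return t  -> KEEP (return); live=['t']
  [6] b = y  -> DEAD (b not live)
  [5] y = t * t  -> DEAD (y not live)
  [4] t = 2 - 6  -> KEEP; live=[]
  [3] d = 4 + 0  -> DEAD (d not live)
  [2] v = c  -> DEAD (v not live)
  [1] c = 8  -> DEAD (c not live)
Result (2 stmts):
  t = 2 - 6
  return t

Answer: t = 2 - 6
return t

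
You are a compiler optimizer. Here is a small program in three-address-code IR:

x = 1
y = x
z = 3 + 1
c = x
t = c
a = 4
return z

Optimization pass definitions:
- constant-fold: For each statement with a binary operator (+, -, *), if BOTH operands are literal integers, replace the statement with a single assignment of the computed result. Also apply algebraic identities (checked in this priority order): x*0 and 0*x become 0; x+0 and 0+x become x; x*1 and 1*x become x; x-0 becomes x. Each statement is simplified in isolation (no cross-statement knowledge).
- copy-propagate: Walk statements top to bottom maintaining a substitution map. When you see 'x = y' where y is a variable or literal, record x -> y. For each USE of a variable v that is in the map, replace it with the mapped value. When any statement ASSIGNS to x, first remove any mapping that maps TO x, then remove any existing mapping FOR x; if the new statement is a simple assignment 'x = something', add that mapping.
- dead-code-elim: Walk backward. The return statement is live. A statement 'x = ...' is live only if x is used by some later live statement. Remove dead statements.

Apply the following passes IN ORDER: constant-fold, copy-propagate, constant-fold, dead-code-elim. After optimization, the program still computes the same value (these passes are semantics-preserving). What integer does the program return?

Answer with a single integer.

Answer: 4

Derivation:
Initial IR:
  x = 1
  y = x
  z = 3 + 1
  c = x
  t = c
  a = 4
  return z
After constant-fold (7 stmts):
  x = 1
  y = x
  z = 4
  c = x
  t = c
  a = 4
  return z
After copy-propagate (7 stmts):
  x = 1
  y = 1
  z = 4
  c = 1
  t = 1
  a = 4
  return 4
After constant-fold (7 stmts):
  x = 1
  y = 1
  z = 4
  c = 1
  t = 1
  a = 4
  return 4
After dead-code-elim (1 stmts):
  return 4
Evaluate:
  x = 1  =>  x = 1
  y = x  =>  y = 1
  z = 3 + 1  =>  z = 4
  c = x  =>  c = 1
  t = c  =>  t = 1
  a = 4  =>  a = 4
  return z = 4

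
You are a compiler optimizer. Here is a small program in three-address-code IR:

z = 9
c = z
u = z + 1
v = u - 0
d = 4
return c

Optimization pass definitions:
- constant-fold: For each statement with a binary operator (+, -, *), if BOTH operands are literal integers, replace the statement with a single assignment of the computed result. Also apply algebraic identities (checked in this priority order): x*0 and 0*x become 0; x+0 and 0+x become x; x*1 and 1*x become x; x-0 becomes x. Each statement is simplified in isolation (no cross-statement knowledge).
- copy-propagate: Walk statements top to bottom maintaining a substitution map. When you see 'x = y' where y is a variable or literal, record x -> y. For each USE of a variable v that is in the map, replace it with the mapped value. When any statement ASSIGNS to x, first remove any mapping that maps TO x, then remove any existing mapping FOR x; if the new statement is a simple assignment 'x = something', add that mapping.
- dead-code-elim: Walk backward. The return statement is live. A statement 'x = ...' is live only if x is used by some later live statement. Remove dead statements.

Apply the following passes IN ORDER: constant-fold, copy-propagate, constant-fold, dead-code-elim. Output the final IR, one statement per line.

Answer: return 9

Derivation:
Initial IR:
  z = 9
  c = z
  u = z + 1
  v = u - 0
  d = 4
  return c
After constant-fold (6 stmts):
  z = 9
  c = z
  u = z + 1
  v = u
  d = 4
  return c
After copy-propagate (6 stmts):
  z = 9
  c = 9
  u = 9 + 1
  v = u
  d = 4
  return 9
After constant-fold (6 stmts):
  z = 9
  c = 9
  u = 10
  v = u
  d = 4
  return 9
After dead-code-elim (1 stmts):
  return 9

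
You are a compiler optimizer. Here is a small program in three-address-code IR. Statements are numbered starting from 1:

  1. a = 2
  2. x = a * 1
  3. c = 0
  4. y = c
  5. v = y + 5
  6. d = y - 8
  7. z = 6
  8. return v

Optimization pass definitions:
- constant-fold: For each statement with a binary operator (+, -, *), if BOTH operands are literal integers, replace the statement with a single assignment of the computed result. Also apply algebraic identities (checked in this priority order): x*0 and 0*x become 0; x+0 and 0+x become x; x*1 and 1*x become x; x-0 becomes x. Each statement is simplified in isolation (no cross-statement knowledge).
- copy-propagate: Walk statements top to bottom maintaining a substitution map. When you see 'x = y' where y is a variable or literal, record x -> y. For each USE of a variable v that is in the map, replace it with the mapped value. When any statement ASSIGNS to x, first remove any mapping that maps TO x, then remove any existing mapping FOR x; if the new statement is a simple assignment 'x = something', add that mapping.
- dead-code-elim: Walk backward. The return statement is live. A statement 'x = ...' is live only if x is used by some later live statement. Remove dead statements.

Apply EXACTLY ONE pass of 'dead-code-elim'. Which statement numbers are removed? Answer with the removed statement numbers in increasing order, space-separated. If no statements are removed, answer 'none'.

Backward liveness scan:
Stmt 1 'a = 2': DEAD (a not in live set [])
Stmt 2 'x = a * 1': DEAD (x not in live set [])
Stmt 3 'c = 0': KEEP (c is live); live-in = []
Stmt 4 'y = c': KEEP (y is live); live-in = ['c']
Stmt 5 'v = y + 5': KEEP (v is live); live-in = ['y']
Stmt 6 'd = y - 8': DEAD (d not in live set ['v'])
Stmt 7 'z = 6': DEAD (z not in live set ['v'])
Stmt 8 'return v': KEEP (return); live-in = ['v']
Removed statement numbers: [1, 2, 6, 7]
Surviving IR:
  c = 0
  y = c
  v = y + 5
  return v

Answer: 1 2 6 7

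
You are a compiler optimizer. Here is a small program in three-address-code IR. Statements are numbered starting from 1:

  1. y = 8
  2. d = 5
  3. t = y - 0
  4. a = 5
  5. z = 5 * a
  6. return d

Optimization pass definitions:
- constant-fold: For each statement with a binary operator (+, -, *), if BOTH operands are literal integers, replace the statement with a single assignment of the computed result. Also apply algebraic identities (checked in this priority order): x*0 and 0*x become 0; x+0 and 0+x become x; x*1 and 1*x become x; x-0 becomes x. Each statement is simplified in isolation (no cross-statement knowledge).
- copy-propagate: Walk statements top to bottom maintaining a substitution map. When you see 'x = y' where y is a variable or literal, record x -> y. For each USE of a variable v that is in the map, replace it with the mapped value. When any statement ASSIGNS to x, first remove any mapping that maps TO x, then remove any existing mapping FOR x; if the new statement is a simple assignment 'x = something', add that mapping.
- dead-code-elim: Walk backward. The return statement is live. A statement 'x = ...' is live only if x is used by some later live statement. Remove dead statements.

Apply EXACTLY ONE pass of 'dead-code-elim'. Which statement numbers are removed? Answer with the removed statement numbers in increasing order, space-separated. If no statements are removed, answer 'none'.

Answer: 1 3 4 5

Derivation:
Backward liveness scan:
Stmt 1 'y = 8': DEAD (y not in live set [])
Stmt 2 'd = 5': KEEP (d is live); live-in = []
Stmt 3 't = y - 0': DEAD (t not in live set ['d'])
Stmt 4 'a = 5': DEAD (a not in live set ['d'])
Stmt 5 'z = 5 * a': DEAD (z not in live set ['d'])
Stmt 6 'return d': KEEP (return); live-in = ['d']
Removed statement numbers: [1, 3, 4, 5]
Surviving IR:
  d = 5
  return d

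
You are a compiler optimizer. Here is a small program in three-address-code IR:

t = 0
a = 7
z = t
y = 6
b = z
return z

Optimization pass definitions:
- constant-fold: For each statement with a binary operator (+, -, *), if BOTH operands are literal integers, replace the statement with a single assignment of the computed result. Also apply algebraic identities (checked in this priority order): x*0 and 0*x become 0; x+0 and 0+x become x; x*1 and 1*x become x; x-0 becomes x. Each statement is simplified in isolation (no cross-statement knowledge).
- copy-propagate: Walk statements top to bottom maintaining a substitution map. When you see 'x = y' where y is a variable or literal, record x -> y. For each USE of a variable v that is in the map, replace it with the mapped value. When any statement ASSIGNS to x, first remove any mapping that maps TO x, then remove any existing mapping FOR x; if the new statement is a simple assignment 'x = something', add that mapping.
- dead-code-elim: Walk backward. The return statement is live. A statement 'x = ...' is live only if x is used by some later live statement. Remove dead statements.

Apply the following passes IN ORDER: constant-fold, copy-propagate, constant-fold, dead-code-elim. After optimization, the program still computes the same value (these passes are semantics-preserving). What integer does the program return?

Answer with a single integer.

Initial IR:
  t = 0
  a = 7
  z = t
  y = 6
  b = z
  return z
After constant-fold (6 stmts):
  t = 0
  a = 7
  z = t
  y = 6
  b = z
  return z
After copy-propagate (6 stmts):
  t = 0
  a = 7
  z = 0
  y = 6
  b = 0
  return 0
After constant-fold (6 stmts):
  t = 0
  a = 7
  z = 0
  y = 6
  b = 0
  return 0
After dead-code-elim (1 stmts):
  return 0
Evaluate:
  t = 0  =>  t = 0
  a = 7  =>  a = 7
  z = t  =>  z = 0
  y = 6  =>  y = 6
  b = z  =>  b = 0
  return z = 0

Answer: 0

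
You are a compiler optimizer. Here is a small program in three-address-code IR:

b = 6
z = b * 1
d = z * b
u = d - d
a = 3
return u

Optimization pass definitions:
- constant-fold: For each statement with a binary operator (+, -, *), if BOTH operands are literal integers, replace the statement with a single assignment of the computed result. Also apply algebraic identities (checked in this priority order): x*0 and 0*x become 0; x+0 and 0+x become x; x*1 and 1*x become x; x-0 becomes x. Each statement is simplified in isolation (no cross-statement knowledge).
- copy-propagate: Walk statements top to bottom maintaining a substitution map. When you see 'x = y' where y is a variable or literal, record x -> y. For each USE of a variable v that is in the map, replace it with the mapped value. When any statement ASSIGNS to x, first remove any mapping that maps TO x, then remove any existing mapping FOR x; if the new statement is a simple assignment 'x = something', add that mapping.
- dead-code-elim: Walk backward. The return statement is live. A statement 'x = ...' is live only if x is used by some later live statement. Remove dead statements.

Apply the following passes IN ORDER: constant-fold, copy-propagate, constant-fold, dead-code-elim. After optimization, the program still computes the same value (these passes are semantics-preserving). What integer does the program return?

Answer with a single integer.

Answer: 0

Derivation:
Initial IR:
  b = 6
  z = b * 1
  d = z * b
  u = d - d
  a = 3
  return u
After constant-fold (6 stmts):
  b = 6
  z = b
  d = z * b
  u = d - d
  a = 3
  return u
After copy-propagate (6 stmts):
  b = 6
  z = 6
  d = 6 * 6
  u = d - d
  a = 3
  return u
After constant-fold (6 stmts):
  b = 6
  z = 6
  d = 36
  u = d - d
  a = 3
  return u
After dead-code-elim (3 stmts):
  d = 36
  u = d - d
  return u
Evaluate:
  b = 6  =>  b = 6
  z = b * 1  =>  z = 6
  d = z * b  =>  d = 36
  u = d - d  =>  u = 0
  a = 3  =>  a = 3
  return u = 0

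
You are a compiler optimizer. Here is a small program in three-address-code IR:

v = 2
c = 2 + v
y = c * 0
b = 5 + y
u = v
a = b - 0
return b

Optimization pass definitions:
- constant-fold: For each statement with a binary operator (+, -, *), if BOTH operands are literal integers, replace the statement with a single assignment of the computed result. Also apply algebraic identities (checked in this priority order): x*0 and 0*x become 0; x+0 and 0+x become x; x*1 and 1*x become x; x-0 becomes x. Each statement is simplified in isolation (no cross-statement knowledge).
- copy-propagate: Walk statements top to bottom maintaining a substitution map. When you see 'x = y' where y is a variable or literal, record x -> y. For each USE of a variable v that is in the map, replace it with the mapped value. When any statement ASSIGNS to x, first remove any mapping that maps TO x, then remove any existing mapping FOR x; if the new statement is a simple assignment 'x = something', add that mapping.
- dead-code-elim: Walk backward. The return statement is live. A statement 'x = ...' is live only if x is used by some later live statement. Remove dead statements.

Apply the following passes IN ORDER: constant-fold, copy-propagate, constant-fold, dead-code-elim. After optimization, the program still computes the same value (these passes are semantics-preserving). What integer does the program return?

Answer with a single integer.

Initial IR:
  v = 2
  c = 2 + v
  y = c * 0
  b = 5 + y
  u = v
  a = b - 0
  return b
After constant-fold (7 stmts):
  v = 2
  c = 2 + v
  y = 0
  b = 5 + y
  u = v
  a = b
  return b
After copy-propagate (7 stmts):
  v = 2
  c = 2 + 2
  y = 0
  b = 5 + 0
  u = 2
  a = b
  return b
After constant-fold (7 stmts):
  v = 2
  c = 4
  y = 0
  b = 5
  u = 2
  a = b
  return b
After dead-code-elim (2 stmts):
  b = 5
  return b
Evaluate:
  v = 2  =>  v = 2
  c = 2 + v  =>  c = 4
  y = c * 0  =>  y = 0
  b = 5 + y  =>  b = 5
  u = v  =>  u = 2
  a = b - 0  =>  a = 5
  return b = 5

Answer: 5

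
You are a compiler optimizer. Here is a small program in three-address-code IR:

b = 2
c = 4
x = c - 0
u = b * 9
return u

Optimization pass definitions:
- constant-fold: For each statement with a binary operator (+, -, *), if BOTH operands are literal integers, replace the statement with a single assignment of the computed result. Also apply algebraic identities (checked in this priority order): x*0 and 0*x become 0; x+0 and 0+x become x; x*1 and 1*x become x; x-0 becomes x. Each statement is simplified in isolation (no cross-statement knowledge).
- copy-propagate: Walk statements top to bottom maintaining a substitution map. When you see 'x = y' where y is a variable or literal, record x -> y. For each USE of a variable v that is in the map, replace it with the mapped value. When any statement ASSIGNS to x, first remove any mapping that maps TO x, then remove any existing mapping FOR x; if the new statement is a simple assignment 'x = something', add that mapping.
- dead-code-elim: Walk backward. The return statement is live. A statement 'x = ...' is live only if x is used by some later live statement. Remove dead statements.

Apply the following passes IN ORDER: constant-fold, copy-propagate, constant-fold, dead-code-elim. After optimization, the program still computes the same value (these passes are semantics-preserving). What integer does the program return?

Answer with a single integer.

Initial IR:
  b = 2
  c = 4
  x = c - 0
  u = b * 9
  return u
After constant-fold (5 stmts):
  b = 2
  c = 4
  x = c
  u = b * 9
  return u
After copy-propagate (5 stmts):
  b = 2
  c = 4
  x = 4
  u = 2 * 9
  return u
After constant-fold (5 stmts):
  b = 2
  c = 4
  x = 4
  u = 18
  return u
After dead-code-elim (2 stmts):
  u = 18
  return u
Evaluate:
  b = 2  =>  b = 2
  c = 4  =>  c = 4
  x = c - 0  =>  x = 4
  u = b * 9  =>  u = 18
  return u = 18

Answer: 18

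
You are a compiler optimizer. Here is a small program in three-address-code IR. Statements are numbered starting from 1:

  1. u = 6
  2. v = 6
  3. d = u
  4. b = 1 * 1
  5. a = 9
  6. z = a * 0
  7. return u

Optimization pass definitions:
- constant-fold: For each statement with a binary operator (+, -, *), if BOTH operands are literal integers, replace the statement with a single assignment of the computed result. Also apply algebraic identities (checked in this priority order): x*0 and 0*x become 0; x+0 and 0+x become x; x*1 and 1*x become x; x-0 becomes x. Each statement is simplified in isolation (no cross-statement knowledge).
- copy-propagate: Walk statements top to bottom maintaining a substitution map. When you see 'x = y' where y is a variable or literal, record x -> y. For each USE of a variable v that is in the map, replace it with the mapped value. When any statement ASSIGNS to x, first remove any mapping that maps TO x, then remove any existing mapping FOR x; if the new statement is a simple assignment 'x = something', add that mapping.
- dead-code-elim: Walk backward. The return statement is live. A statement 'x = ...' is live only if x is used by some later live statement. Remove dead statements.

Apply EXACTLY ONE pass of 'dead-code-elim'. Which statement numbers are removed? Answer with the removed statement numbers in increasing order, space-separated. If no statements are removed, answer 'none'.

Answer: 2 3 4 5 6

Derivation:
Backward liveness scan:
Stmt 1 'u = 6': KEEP (u is live); live-in = []
Stmt 2 'v = 6': DEAD (v not in live set ['u'])
Stmt 3 'd = u': DEAD (d not in live set ['u'])
Stmt 4 'b = 1 * 1': DEAD (b not in live set ['u'])
Stmt 5 'a = 9': DEAD (a not in live set ['u'])
Stmt 6 'z = a * 0': DEAD (z not in live set ['u'])
Stmt 7 'return u': KEEP (return); live-in = ['u']
Removed statement numbers: [2, 3, 4, 5, 6]
Surviving IR:
  u = 6
  return u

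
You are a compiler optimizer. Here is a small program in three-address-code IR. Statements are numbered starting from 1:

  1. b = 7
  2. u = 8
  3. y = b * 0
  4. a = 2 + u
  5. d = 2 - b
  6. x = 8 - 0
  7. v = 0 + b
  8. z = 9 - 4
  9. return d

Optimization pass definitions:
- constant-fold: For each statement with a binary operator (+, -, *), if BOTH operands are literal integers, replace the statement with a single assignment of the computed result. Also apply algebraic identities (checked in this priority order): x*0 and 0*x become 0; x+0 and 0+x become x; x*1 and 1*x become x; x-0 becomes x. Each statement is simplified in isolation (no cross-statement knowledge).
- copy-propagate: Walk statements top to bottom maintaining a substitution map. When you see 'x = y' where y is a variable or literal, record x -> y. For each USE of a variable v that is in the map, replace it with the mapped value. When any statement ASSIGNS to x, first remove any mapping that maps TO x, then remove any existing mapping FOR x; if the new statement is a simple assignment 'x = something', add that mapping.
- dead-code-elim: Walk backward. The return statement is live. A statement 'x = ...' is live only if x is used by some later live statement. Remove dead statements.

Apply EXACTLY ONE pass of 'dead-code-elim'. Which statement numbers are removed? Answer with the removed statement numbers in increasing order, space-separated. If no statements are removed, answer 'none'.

Backward liveness scan:
Stmt 1 'b = 7': KEEP (b is live); live-in = []
Stmt 2 'u = 8': DEAD (u not in live set ['b'])
Stmt 3 'y = b * 0': DEAD (y not in live set ['b'])
Stmt 4 'a = 2 + u': DEAD (a not in live set ['b'])
Stmt 5 'd = 2 - b': KEEP (d is live); live-in = ['b']
Stmt 6 'x = 8 - 0': DEAD (x not in live set ['d'])
Stmt 7 'v = 0 + b': DEAD (v not in live set ['d'])
Stmt 8 'z = 9 - 4': DEAD (z not in live set ['d'])
Stmt 9 'return d': KEEP (return); live-in = ['d']
Removed statement numbers: [2, 3, 4, 6, 7, 8]
Surviving IR:
  b = 7
  d = 2 - b
  return d

Answer: 2 3 4 6 7 8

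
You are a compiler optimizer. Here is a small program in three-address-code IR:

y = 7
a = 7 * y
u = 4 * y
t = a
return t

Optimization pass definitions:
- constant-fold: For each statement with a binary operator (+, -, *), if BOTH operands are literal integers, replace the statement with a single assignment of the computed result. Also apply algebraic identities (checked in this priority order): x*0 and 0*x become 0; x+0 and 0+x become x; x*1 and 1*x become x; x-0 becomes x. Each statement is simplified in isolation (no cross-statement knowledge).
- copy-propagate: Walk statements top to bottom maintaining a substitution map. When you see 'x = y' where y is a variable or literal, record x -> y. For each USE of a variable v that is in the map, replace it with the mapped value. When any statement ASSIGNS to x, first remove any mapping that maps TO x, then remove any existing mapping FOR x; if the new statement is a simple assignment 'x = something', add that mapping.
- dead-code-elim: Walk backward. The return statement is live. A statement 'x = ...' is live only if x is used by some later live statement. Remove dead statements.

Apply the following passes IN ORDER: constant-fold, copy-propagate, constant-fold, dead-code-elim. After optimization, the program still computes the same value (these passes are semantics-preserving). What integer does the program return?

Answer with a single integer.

Answer: 49

Derivation:
Initial IR:
  y = 7
  a = 7 * y
  u = 4 * y
  t = a
  return t
After constant-fold (5 stmts):
  y = 7
  a = 7 * y
  u = 4 * y
  t = a
  return t
After copy-propagate (5 stmts):
  y = 7
  a = 7 * 7
  u = 4 * 7
  t = a
  return a
After constant-fold (5 stmts):
  y = 7
  a = 49
  u = 28
  t = a
  return a
After dead-code-elim (2 stmts):
  a = 49
  return a
Evaluate:
  y = 7  =>  y = 7
  a = 7 * y  =>  a = 49
  u = 4 * y  =>  u = 28
  t = a  =>  t = 49
  return t = 49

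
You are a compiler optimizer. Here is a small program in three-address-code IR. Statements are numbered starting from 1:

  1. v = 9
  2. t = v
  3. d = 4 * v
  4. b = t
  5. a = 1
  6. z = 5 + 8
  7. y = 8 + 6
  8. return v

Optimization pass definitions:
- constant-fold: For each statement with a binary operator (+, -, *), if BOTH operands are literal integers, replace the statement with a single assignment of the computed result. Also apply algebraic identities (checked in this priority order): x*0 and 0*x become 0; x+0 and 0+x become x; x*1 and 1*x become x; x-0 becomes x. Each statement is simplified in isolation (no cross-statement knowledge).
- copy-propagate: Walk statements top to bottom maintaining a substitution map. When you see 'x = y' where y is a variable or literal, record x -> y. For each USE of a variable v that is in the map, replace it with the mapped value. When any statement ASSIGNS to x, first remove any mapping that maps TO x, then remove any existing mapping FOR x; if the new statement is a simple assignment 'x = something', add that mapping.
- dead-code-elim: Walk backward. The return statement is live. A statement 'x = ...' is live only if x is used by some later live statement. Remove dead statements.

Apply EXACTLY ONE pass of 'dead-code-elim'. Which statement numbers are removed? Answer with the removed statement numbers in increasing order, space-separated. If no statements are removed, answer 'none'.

Answer: 2 3 4 5 6 7

Derivation:
Backward liveness scan:
Stmt 1 'v = 9': KEEP (v is live); live-in = []
Stmt 2 't = v': DEAD (t not in live set ['v'])
Stmt 3 'd = 4 * v': DEAD (d not in live set ['v'])
Stmt 4 'b = t': DEAD (b not in live set ['v'])
Stmt 5 'a = 1': DEAD (a not in live set ['v'])
Stmt 6 'z = 5 + 8': DEAD (z not in live set ['v'])
Stmt 7 'y = 8 + 6': DEAD (y not in live set ['v'])
Stmt 8 'return v': KEEP (return); live-in = ['v']
Removed statement numbers: [2, 3, 4, 5, 6, 7]
Surviving IR:
  v = 9
  return v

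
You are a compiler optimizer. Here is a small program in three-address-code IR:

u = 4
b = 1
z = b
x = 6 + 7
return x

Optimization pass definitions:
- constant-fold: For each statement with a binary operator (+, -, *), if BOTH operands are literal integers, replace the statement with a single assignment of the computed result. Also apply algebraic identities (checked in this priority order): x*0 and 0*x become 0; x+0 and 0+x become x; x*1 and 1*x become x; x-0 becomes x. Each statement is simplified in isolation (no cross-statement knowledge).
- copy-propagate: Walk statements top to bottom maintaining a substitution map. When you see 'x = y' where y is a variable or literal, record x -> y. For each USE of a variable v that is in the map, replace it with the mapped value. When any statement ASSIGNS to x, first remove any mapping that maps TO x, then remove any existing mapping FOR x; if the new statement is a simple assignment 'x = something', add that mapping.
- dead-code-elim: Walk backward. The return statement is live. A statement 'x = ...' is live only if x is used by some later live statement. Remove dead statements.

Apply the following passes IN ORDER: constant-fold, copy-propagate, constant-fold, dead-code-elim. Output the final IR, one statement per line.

Initial IR:
  u = 4
  b = 1
  z = b
  x = 6 + 7
  return x
After constant-fold (5 stmts):
  u = 4
  b = 1
  z = b
  x = 13
  return x
After copy-propagate (5 stmts):
  u = 4
  b = 1
  z = 1
  x = 13
  return 13
After constant-fold (5 stmts):
  u = 4
  b = 1
  z = 1
  x = 13
  return 13
After dead-code-elim (1 stmts):
  return 13

Answer: return 13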